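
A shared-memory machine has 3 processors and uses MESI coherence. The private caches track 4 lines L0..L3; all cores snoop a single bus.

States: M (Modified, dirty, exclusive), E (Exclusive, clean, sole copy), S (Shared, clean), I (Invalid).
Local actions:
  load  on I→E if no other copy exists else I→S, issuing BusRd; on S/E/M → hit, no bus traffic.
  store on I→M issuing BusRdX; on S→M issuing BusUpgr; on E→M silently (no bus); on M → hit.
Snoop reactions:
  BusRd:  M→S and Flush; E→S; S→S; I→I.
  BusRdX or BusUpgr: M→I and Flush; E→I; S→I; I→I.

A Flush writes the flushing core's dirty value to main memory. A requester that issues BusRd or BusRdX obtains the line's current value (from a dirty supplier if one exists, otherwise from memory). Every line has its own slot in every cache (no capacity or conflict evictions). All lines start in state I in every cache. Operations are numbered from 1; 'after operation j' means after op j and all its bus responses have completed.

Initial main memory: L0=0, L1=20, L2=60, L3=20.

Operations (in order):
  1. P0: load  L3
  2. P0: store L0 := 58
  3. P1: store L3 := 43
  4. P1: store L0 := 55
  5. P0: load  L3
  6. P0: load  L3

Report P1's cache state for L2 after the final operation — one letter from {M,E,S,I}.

state = I

[1] P0: load  L3 | P0:E(20), P1:I, P2:I | bus: BusRd
[2] P0: store L0 := 58 | P0:M(58), P1:I, P2:I | bus: BusRdX
[3] P1: store L3 := 43 | P0:I, P1:M(43), P2:I | bus: BusRdX
[4] P1: store L0 := 55 | P0:I, P1:M(55), P2:I | bus: BusRdX,Flush
[5] P0: load  L3 | P0:S(43), P1:S(43), P2:I | bus: BusRd,Flush
[6] P0: load  L3 | P0:S(43), P1:S(43), P2:I | bus: none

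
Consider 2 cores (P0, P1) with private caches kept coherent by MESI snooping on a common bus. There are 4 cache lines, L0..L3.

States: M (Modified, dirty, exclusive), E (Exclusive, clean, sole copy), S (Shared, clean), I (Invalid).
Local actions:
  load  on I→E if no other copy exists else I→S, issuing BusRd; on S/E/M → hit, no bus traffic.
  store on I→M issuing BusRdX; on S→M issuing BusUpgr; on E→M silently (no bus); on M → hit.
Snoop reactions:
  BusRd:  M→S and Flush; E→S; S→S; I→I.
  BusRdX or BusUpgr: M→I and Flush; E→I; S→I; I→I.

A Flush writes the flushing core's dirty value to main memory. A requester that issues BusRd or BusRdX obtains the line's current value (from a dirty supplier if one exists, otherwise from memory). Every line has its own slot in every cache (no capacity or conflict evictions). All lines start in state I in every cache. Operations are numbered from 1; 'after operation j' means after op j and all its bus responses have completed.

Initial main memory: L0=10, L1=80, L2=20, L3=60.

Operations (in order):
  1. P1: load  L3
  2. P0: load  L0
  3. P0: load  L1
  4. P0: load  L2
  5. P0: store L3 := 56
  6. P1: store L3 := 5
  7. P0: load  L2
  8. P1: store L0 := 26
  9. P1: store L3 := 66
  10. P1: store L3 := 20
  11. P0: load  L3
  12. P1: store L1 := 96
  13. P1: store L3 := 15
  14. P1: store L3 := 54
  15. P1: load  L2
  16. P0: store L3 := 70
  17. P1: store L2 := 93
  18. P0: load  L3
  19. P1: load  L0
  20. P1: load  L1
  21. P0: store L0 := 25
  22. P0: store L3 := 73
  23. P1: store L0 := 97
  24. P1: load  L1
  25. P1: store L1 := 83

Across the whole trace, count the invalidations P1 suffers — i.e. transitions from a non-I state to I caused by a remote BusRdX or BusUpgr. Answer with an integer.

invalidations = 3

[1] P1: load  L3 | P0:I, P1:E(60) | bus: BusRd
[2] P0: load  L0 | P0:E(10), P1:I | bus: BusRd
[3] P0: load  L1 | P0:E(80), P1:I | bus: BusRd
[4] P0: load  L2 | P0:E(20), P1:I | bus: BusRd
[5] P0: store L3 := 56 | P0:M(56), P1:I | bus: BusRdX
[6] P1: store L3 := 5 | P0:I, P1:M(5) | bus: BusRdX,Flush
[7] P0: load  L2 | P0:E(20), P1:I | bus: none
[8] P1: store L0 := 26 | P0:I, P1:M(26) | bus: BusRdX
[9] P1: store L3 := 66 | P0:I, P1:M(66) | bus: none
[10] P1: store L3 := 20 | P0:I, P1:M(20) | bus: none
[11] P0: load  L3 | P0:S(20), P1:S(20) | bus: BusRd,Flush
[12] P1: store L1 := 96 | P0:I, P1:M(96) | bus: BusRdX
[13] P1: store L3 := 15 | P0:I, P1:M(15) | bus: BusUpgr
[14] P1: store L3 := 54 | P0:I, P1:M(54) | bus: none
[15] P1: load  L2 | P0:S(20), P1:S(20) | bus: BusRd
[16] P0: store L3 := 70 | P0:M(70), P1:I | bus: BusRdX,Flush
[17] P1: store L2 := 93 | P0:I, P1:M(93) | bus: BusUpgr
[18] P0: load  L3 | P0:M(70), P1:I | bus: none
[19] P1: load  L0 | P0:I, P1:M(26) | bus: none
[20] P1: load  L1 | P0:I, P1:M(96) | bus: none
[21] P0: store L0 := 25 | P0:M(25), P1:I | bus: BusRdX,Flush
[22] P0: store L3 := 73 | P0:M(73), P1:I | bus: none
[23] P1: store L0 := 97 | P0:I, P1:M(97) | bus: BusRdX,Flush
[24] P1: load  L1 | P0:I, P1:M(96) | bus: none
[25] P1: store L1 := 83 | P0:I, P1:M(83) | bus: none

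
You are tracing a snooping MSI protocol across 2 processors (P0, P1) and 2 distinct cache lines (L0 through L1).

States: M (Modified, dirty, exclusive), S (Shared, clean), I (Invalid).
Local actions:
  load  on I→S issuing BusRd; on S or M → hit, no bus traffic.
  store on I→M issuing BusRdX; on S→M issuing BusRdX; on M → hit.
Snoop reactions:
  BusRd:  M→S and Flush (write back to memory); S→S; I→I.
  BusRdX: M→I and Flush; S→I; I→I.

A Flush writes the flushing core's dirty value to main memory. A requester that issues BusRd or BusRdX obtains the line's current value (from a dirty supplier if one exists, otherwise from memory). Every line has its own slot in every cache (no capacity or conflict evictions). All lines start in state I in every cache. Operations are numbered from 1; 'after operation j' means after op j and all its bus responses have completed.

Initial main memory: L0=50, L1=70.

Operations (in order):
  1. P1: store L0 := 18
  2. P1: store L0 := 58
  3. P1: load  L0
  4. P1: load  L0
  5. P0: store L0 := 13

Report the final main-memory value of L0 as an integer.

step 1: P1: store L0 := 18  ⟶  IM  (L0)  txn=BusRdX  M[L0]=50
step 2: P1: store L0 := 58  ⟶  IM  (L0)  txn=∅  M[L0]=50
step 3: P1: load  L0  ⟶  IM  (L0)  txn=∅  M[L0]=50
step 4: P1: load  L0  ⟶  IM  (L0)  txn=∅  M[L0]=50
step 5: P0: store L0 := 13  ⟶  MI  (L0)  txn=BusRdX+Flush  M[L0]=58

memory[L0] = 58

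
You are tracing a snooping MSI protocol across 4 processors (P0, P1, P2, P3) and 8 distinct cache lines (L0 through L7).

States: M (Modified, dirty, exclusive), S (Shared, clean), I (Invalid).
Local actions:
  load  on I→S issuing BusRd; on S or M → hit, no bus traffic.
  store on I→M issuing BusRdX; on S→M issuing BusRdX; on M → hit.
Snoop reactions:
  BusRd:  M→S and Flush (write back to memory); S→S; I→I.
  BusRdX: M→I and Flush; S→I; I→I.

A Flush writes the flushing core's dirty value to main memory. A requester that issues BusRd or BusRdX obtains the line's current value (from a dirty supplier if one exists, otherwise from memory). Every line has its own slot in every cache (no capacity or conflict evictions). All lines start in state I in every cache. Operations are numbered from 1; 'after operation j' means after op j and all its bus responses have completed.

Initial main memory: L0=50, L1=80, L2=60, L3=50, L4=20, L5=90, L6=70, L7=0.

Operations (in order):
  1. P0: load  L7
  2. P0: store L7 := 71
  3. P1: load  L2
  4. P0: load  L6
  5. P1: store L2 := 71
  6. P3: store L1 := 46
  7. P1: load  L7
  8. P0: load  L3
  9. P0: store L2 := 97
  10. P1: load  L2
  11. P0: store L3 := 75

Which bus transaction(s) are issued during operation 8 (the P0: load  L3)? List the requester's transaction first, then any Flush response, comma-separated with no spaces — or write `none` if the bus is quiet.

bus = BusRd

1. P0: load  L7  bus=[BusRd]  L7: P0=S P1=I P2=I P3=I  mem[L7]=0
2. P0: store L7 := 71  bus=[BusRdX]  L7: P0=M P1=I P2=I P3=I  mem[L7]=0
3. P1: load  L2  bus=[BusRd]  L2: P0=I P1=S P2=I P3=I  mem[L2]=60
4. P0: load  L6  bus=[BusRd]  L6: P0=S P1=I P2=I P3=I  mem[L6]=70
5. P1: store L2 := 71  bus=[BusRdX]  L2: P0=I P1=M P2=I P3=I  mem[L2]=60
6. P3: store L1 := 46  bus=[BusRdX]  L1: P0=I P1=I P2=I P3=M  mem[L1]=80
7. P1: load  L7  bus=[BusRd,Flush]  L7: P0=S P1=S P2=I P3=I  mem[L7]=71
8. P0: load  L3  bus=[BusRd]  L3: P0=S P1=I P2=I P3=I  mem[L3]=50
9. P0: store L2 := 97  bus=[BusRdX,Flush]  L2: P0=M P1=I P2=I P3=I  mem[L2]=71
10. P1: load  L2  bus=[BusRd,Flush]  L2: P0=S P1=S P2=I P3=I  mem[L2]=97
11. P0: store L3 := 75  bus=[BusRdX]  L3: P0=M P1=I P2=I P3=I  mem[L3]=50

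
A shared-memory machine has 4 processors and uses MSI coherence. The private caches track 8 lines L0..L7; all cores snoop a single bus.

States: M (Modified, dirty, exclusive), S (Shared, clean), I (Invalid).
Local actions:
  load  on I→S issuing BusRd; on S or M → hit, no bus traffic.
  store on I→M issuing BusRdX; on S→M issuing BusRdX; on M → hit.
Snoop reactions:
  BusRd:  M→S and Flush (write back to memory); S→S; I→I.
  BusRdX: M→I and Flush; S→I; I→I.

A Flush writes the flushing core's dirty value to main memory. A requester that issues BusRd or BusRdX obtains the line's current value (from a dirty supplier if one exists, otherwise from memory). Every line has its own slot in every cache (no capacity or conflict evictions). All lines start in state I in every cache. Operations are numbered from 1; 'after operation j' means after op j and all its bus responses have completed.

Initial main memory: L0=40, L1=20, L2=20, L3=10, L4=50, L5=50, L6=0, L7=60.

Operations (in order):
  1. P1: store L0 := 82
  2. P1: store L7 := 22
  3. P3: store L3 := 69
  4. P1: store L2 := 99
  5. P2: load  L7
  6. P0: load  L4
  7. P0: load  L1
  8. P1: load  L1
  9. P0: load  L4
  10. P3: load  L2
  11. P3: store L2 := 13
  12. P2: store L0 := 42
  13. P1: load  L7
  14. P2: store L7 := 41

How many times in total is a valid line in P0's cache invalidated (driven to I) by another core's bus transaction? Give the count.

step 1: P1: store L0 := 82  ⟶  IMII  (L0)  txn=BusRdX  M[L0]=40
step 2: P1: store L7 := 22  ⟶  IMII  (L7)  txn=BusRdX  M[L7]=60
step 3: P3: store L3 := 69  ⟶  IIIM  (L3)  txn=BusRdX  M[L3]=10
step 4: P1: store L2 := 99  ⟶  IMII  (L2)  txn=BusRdX  M[L2]=20
step 5: P2: load  L7  ⟶  ISSI  (L7)  txn=BusRd+Flush  M[L7]=22
step 6: P0: load  L4  ⟶  SIII  (L4)  txn=BusRd  M[L4]=50
step 7: P0: load  L1  ⟶  SIII  (L1)  txn=BusRd  M[L1]=20
step 8: P1: load  L1  ⟶  SSII  (L1)  txn=BusRd  M[L1]=20
step 9: P0: load  L4  ⟶  SIII  (L4)  txn=∅  M[L4]=50
step 10: P3: load  L2  ⟶  ISIS  (L2)  txn=BusRd+Flush  M[L2]=99
step 11: P3: store L2 := 13  ⟶  IIIM  (L2)  txn=BusRdX  M[L2]=99
step 12: P2: store L0 := 42  ⟶  IIMI  (L0)  txn=BusRdX+Flush  M[L0]=82
step 13: P1: load  L7  ⟶  ISSI  (L7)  txn=∅  M[L7]=22
step 14: P2: store L7 := 41  ⟶  IIMI  (L7)  txn=BusRdX  M[L7]=22

invalidations = 0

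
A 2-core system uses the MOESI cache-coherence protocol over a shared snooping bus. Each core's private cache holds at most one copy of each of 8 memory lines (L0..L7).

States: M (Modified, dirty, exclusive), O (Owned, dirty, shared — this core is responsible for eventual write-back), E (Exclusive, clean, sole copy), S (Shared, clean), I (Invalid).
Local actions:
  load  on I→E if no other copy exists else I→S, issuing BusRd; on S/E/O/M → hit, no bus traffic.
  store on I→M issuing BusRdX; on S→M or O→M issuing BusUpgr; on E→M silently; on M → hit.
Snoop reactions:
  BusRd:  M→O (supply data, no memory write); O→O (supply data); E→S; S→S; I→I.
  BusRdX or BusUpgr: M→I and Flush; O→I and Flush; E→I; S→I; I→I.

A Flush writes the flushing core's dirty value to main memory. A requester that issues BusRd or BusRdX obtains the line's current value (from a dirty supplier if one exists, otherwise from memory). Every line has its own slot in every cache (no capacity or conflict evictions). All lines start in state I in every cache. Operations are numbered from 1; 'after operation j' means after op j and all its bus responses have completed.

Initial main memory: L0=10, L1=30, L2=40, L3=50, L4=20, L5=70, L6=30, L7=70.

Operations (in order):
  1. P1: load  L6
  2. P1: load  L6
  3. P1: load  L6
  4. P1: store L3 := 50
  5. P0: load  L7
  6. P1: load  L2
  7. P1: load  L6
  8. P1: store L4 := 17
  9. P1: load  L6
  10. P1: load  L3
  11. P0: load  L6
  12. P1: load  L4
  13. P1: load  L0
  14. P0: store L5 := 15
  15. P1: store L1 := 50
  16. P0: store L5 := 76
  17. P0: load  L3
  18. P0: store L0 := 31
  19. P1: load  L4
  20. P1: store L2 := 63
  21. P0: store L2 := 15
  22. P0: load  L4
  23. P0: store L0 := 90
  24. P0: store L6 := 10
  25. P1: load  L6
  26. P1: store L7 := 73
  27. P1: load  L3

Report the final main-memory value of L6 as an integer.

  op1 P1: load  L6 → I/E on L6; bus BusRd; mem=30
  op2 P1: load  L6 → I/E on L6; bus (none); mem=30
  op3 P1: load  L6 → I/E on L6; bus (none); mem=30
  op4 P1: store L3 := 50 → I/M on L3; bus BusRdX; mem=50
  op5 P0: load  L7 → E/I on L7; bus BusRd; mem=70
  op6 P1: load  L2 → I/E on L2; bus BusRd; mem=40
  op7 P1: load  L6 → I/E on L6; bus (none); mem=30
  op8 P1: store L4 := 17 → I/M on L4; bus BusRdX; mem=20
  op9 P1: load  L6 → I/E on L6; bus (none); mem=30
  op10 P1: load  L3 → I/M on L3; bus (none); mem=50
  op11 P0: load  L6 → S/S on L6; bus BusRd; mem=30
  op12 P1: load  L4 → I/M on L4; bus (none); mem=20
  op13 P1: load  L0 → I/E on L0; bus BusRd; mem=10
  op14 P0: store L5 := 15 → M/I on L5; bus BusRdX; mem=70
  op15 P1: store L1 := 50 → I/M on L1; bus BusRdX; mem=30
  op16 P0: store L5 := 76 → M/I on L5; bus (none); mem=70
  op17 P0: load  L3 → S/O on L3; bus BusRd; mem=50
  op18 P0: store L0 := 31 → M/I on L0; bus BusRdX; mem=10
  op19 P1: load  L4 → I/M on L4; bus (none); mem=20
  op20 P1: store L2 := 63 → I/M on L2; bus (none); mem=40
  op21 P0: store L2 := 15 → M/I on L2; bus BusRdX Flush; mem=63
  op22 P0: load  L4 → S/O on L4; bus BusRd; mem=20
  op23 P0: store L0 := 90 → M/I on L0; bus (none); mem=10
  op24 P0: store L6 := 10 → M/I on L6; bus BusUpgr; mem=30
  op25 P1: load  L6 → O/S on L6; bus BusRd; mem=30
  op26 P1: store L7 := 73 → I/M on L7; bus BusRdX; mem=70
  op27 P1: load  L3 → S/O on L3; bus (none); mem=50

memory[L6] = 30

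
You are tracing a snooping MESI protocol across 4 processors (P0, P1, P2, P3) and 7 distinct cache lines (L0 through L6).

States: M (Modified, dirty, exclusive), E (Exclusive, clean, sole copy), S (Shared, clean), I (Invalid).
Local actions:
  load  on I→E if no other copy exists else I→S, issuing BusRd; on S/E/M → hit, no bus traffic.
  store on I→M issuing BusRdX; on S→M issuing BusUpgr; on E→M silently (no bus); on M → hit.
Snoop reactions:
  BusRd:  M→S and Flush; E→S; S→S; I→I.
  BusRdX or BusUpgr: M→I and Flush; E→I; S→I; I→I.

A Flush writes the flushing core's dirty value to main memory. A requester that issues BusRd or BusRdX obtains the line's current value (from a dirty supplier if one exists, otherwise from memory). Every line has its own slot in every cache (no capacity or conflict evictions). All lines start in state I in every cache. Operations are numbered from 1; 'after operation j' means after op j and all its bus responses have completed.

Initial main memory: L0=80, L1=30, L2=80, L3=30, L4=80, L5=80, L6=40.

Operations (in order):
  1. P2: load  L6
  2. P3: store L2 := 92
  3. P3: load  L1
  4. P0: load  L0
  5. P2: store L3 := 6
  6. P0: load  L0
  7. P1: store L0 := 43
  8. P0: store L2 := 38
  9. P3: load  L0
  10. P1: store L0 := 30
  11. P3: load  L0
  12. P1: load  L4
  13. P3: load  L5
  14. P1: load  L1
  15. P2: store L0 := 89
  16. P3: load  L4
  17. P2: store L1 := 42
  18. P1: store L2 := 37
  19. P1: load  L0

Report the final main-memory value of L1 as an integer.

[1] P2: load  L6 | P0:I, P1:I, P2:E(40), P3:I | bus: BusRd
[2] P3: store L2 := 92 | P0:I, P1:I, P2:I, P3:M(92) | bus: BusRdX
[3] P3: load  L1 | P0:I, P1:I, P2:I, P3:E(30) | bus: BusRd
[4] P0: load  L0 | P0:E(80), P1:I, P2:I, P3:I | bus: BusRd
[5] P2: store L3 := 6 | P0:I, P1:I, P2:M(6), P3:I | bus: BusRdX
[6] P0: load  L0 | P0:E(80), P1:I, P2:I, P3:I | bus: none
[7] P1: store L0 := 43 | P0:I, P1:M(43), P2:I, P3:I | bus: BusRdX
[8] P0: store L2 := 38 | P0:M(38), P1:I, P2:I, P3:I | bus: BusRdX,Flush
[9] P3: load  L0 | P0:I, P1:S(43), P2:I, P3:S(43) | bus: BusRd,Flush
[10] P1: store L0 := 30 | P0:I, P1:M(30), P2:I, P3:I | bus: BusUpgr
[11] P3: load  L0 | P0:I, P1:S(30), P2:I, P3:S(30) | bus: BusRd,Flush
[12] P1: load  L4 | P0:I, P1:E(80), P2:I, P3:I | bus: BusRd
[13] P3: load  L5 | P0:I, P1:I, P2:I, P3:E(80) | bus: BusRd
[14] P1: load  L1 | P0:I, P1:S(30), P2:I, P3:S(30) | bus: BusRd
[15] P2: store L0 := 89 | P0:I, P1:I, P2:M(89), P3:I | bus: BusRdX
[16] P3: load  L4 | P0:I, P1:S(80), P2:I, P3:S(80) | bus: BusRd
[17] P2: store L1 := 42 | P0:I, P1:I, P2:M(42), P3:I | bus: BusRdX
[18] P1: store L2 := 37 | P0:I, P1:M(37), P2:I, P3:I | bus: BusRdX,Flush
[19] P1: load  L0 | P0:I, P1:S(89), P2:S(89), P3:I | bus: BusRd,Flush

memory[L1] = 30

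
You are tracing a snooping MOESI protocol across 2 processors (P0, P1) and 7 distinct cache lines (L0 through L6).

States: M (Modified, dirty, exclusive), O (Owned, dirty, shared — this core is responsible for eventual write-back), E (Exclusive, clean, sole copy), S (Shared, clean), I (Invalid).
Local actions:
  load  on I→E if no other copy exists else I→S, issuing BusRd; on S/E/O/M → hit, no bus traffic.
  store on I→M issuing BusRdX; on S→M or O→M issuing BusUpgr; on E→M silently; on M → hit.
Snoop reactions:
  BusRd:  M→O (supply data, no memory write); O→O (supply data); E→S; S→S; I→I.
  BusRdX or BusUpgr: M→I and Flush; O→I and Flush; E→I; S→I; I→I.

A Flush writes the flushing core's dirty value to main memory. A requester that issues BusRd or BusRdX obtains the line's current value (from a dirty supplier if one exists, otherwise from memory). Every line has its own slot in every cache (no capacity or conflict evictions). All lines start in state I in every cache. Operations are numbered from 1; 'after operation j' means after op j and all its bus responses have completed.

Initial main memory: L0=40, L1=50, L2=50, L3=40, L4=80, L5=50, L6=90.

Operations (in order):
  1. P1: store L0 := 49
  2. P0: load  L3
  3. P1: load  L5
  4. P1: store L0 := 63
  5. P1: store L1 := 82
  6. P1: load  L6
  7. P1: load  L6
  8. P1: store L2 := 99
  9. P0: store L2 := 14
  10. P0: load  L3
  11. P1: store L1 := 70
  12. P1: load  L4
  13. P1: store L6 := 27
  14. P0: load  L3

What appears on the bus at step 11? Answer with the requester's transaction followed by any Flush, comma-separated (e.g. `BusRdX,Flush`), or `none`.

bus = none

[1] P1: store L0 := 49 | P0:I, P1:M(49) | bus: BusRdX
[2] P0: load  L3 | P0:E(40), P1:I | bus: BusRd
[3] P1: load  L5 | P0:I, P1:E(50) | bus: BusRd
[4] P1: store L0 := 63 | P0:I, P1:M(63) | bus: none
[5] P1: store L1 := 82 | P0:I, P1:M(82) | bus: BusRdX
[6] P1: load  L6 | P0:I, P1:E(90) | bus: BusRd
[7] P1: load  L6 | P0:I, P1:E(90) | bus: none
[8] P1: store L2 := 99 | P0:I, P1:M(99) | bus: BusRdX
[9] P0: store L2 := 14 | P0:M(14), P1:I | bus: BusRdX,Flush
[10] P0: load  L3 | P0:E(40), P1:I | bus: none
[11] P1: store L1 := 70 | P0:I, P1:M(70) | bus: none
[12] P1: load  L4 | P0:I, P1:E(80) | bus: BusRd
[13] P1: store L6 := 27 | P0:I, P1:M(27) | bus: none
[14] P0: load  L3 | P0:E(40), P1:I | bus: none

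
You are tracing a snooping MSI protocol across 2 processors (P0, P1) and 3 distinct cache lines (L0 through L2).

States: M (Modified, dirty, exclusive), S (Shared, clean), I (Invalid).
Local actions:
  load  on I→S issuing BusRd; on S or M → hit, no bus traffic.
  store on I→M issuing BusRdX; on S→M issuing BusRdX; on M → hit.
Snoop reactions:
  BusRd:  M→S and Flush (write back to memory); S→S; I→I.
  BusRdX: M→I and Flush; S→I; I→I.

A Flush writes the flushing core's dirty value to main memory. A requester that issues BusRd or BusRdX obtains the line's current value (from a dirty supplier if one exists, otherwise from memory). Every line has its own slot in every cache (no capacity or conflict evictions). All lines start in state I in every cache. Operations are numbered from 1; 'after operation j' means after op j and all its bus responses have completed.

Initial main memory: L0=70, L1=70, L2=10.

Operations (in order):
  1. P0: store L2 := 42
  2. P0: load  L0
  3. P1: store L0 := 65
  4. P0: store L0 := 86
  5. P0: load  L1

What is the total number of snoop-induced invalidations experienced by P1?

invalidations = 1

1. P0: store L2 := 42  bus=[BusRdX]  L2: P0=M P1=I  mem[L2]=10
2. P0: load  L0  bus=[BusRd]  L0: P0=S P1=I  mem[L0]=70
3. P1: store L0 := 65  bus=[BusRdX]  L0: P0=I P1=M  mem[L0]=70
4. P0: store L0 := 86  bus=[BusRdX,Flush]  L0: P0=M P1=I  mem[L0]=65
5. P0: load  L1  bus=[BusRd]  L1: P0=S P1=I  mem[L1]=70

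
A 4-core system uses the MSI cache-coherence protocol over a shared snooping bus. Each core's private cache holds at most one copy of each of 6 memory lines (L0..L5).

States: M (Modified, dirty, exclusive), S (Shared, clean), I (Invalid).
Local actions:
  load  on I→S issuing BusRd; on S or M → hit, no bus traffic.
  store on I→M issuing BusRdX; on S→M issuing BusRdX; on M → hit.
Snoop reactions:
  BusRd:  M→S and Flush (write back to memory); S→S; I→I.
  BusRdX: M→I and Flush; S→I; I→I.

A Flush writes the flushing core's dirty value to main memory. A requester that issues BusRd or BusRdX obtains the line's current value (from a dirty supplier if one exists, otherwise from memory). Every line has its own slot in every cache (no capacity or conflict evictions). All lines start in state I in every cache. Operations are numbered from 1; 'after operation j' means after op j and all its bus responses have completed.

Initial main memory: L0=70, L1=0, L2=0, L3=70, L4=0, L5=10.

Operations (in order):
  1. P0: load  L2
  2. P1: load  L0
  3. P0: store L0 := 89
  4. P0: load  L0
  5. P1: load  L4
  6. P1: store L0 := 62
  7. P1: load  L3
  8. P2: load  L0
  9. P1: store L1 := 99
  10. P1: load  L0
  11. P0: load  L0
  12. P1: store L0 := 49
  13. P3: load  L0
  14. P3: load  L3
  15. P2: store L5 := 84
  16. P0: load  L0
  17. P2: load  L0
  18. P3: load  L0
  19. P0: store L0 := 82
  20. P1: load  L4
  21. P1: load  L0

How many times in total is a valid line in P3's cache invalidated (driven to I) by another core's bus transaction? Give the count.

invalidations = 1

1. P0: load  L2  bus=[BusRd]  L2: P0=S P1=I P2=I P3=I  mem[L2]=0
2. P1: load  L0  bus=[BusRd]  L0: P0=I P1=S P2=I P3=I  mem[L0]=70
3. P0: store L0 := 89  bus=[BusRdX]  L0: P0=M P1=I P2=I P3=I  mem[L0]=70
4. P0: load  L0  bus=[-]  L0: P0=M P1=I P2=I P3=I  mem[L0]=70
5. P1: load  L4  bus=[BusRd]  L4: P0=I P1=S P2=I P3=I  mem[L4]=0
6. P1: store L0 := 62  bus=[BusRdX,Flush]  L0: P0=I P1=M P2=I P3=I  mem[L0]=89
7. P1: load  L3  bus=[BusRd]  L3: P0=I P1=S P2=I P3=I  mem[L3]=70
8. P2: load  L0  bus=[BusRd,Flush]  L0: P0=I P1=S P2=S P3=I  mem[L0]=62
9. P1: store L1 := 99  bus=[BusRdX]  L1: P0=I P1=M P2=I P3=I  mem[L1]=0
10. P1: load  L0  bus=[-]  L0: P0=I P1=S P2=S P3=I  mem[L0]=62
11. P0: load  L0  bus=[BusRd]  L0: P0=S P1=S P2=S P3=I  mem[L0]=62
12. P1: store L0 := 49  bus=[BusRdX]  L0: P0=I P1=M P2=I P3=I  mem[L0]=62
13. P3: load  L0  bus=[BusRd,Flush]  L0: P0=I P1=S P2=I P3=S  mem[L0]=49
14. P3: load  L3  bus=[BusRd]  L3: P0=I P1=S P2=I P3=S  mem[L3]=70
15. P2: store L5 := 84  bus=[BusRdX]  L5: P0=I P1=I P2=M P3=I  mem[L5]=10
16. P0: load  L0  bus=[BusRd]  L0: P0=S P1=S P2=I P3=S  mem[L0]=49
17. P2: load  L0  bus=[BusRd]  L0: P0=S P1=S P2=S P3=S  mem[L0]=49
18. P3: load  L0  bus=[-]  L0: P0=S P1=S P2=S P3=S  mem[L0]=49
19. P0: store L0 := 82  bus=[BusRdX]  L0: P0=M P1=I P2=I P3=I  mem[L0]=49
20. P1: load  L4  bus=[-]  L4: P0=I P1=S P2=I P3=I  mem[L4]=0
21. P1: load  L0  bus=[BusRd,Flush]  L0: P0=S P1=S P2=I P3=I  mem[L0]=82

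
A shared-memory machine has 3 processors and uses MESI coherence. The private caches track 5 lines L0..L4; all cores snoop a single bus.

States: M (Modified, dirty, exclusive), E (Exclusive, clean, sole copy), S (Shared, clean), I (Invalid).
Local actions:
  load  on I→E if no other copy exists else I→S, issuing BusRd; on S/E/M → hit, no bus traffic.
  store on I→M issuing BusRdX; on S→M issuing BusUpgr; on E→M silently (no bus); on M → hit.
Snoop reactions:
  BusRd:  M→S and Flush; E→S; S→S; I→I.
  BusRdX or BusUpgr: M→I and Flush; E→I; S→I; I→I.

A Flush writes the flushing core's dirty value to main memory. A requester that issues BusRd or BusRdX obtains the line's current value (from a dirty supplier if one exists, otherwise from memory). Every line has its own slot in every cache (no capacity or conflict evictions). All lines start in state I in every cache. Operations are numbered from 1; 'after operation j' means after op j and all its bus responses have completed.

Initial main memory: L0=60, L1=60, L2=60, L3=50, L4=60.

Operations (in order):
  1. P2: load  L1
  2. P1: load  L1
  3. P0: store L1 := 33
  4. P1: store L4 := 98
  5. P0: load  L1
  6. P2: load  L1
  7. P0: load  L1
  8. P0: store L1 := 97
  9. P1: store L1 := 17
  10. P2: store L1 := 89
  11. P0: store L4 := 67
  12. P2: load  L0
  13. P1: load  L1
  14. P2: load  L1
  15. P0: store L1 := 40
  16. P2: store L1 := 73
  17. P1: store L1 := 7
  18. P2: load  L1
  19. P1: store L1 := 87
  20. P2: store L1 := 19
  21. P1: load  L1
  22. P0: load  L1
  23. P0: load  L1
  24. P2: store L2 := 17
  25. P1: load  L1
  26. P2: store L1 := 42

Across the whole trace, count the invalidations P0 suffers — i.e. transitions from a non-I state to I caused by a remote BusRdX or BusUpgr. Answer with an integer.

1. P2: load  L1  bus=[BusRd]  L1: P0=I P1=I P2=E  mem[L1]=60
2. P1: load  L1  bus=[BusRd]  L1: P0=I P1=S P2=S  mem[L1]=60
3. P0: store L1 := 33  bus=[BusRdX]  L1: P0=M P1=I P2=I  mem[L1]=60
4. P1: store L4 := 98  bus=[BusRdX]  L4: P0=I P1=M P2=I  mem[L4]=60
5. P0: load  L1  bus=[-]  L1: P0=M P1=I P2=I  mem[L1]=60
6. P2: load  L1  bus=[BusRd,Flush]  L1: P0=S P1=I P2=S  mem[L1]=33
7. P0: load  L1  bus=[-]  L1: P0=S P1=I P2=S  mem[L1]=33
8. P0: store L1 := 97  bus=[BusUpgr]  L1: P0=M P1=I P2=I  mem[L1]=33
9. P1: store L1 := 17  bus=[BusRdX,Flush]  L1: P0=I P1=M P2=I  mem[L1]=97
10. P2: store L1 := 89  bus=[BusRdX,Flush]  L1: P0=I P1=I P2=M  mem[L1]=17
11. P0: store L4 := 67  bus=[BusRdX,Flush]  L4: P0=M P1=I P2=I  mem[L4]=98
12. P2: load  L0  bus=[BusRd]  L0: P0=I P1=I P2=E  mem[L0]=60
13. P1: load  L1  bus=[BusRd,Flush]  L1: P0=I P1=S P2=S  mem[L1]=89
14. P2: load  L1  bus=[-]  L1: P0=I P1=S P2=S  mem[L1]=89
15. P0: store L1 := 40  bus=[BusRdX]  L1: P0=M P1=I P2=I  mem[L1]=89
16. P2: store L1 := 73  bus=[BusRdX,Flush]  L1: P0=I P1=I P2=M  mem[L1]=40
17. P1: store L1 := 7  bus=[BusRdX,Flush]  L1: P0=I P1=M P2=I  mem[L1]=73
18. P2: load  L1  bus=[BusRd,Flush]  L1: P0=I P1=S P2=S  mem[L1]=7
19. P1: store L1 := 87  bus=[BusUpgr]  L1: P0=I P1=M P2=I  mem[L1]=7
20. P2: store L1 := 19  bus=[BusRdX,Flush]  L1: P0=I P1=I P2=M  mem[L1]=87
21. P1: load  L1  bus=[BusRd,Flush]  L1: P0=I P1=S P2=S  mem[L1]=19
22. P0: load  L1  bus=[BusRd]  L1: P0=S P1=S P2=S  mem[L1]=19
23. P0: load  L1  bus=[-]  L1: P0=S P1=S P2=S  mem[L1]=19
24. P2: store L2 := 17  bus=[BusRdX]  L2: P0=I P1=I P2=M  mem[L2]=60
25. P1: load  L1  bus=[-]  L1: P0=S P1=S P2=S  mem[L1]=19
26. P2: store L1 := 42  bus=[BusUpgr]  L1: P0=I P1=I P2=M  mem[L1]=19

invalidations = 3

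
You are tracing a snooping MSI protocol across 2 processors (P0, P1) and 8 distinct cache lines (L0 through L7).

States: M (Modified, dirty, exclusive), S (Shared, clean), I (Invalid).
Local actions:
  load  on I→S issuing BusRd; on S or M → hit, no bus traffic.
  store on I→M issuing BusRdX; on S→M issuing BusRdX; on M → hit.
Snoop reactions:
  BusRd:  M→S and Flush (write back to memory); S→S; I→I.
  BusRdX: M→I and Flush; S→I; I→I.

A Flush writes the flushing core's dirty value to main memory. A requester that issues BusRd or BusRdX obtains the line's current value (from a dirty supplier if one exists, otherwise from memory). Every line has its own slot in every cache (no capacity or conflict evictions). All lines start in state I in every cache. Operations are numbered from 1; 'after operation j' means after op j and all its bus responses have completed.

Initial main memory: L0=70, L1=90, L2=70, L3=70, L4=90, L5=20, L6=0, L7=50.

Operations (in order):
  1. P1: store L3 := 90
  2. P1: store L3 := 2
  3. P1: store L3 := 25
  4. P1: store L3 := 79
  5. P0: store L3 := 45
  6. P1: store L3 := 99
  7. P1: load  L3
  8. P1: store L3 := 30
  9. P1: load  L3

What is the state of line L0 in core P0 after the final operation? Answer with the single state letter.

state = I

[1] P1: store L3 := 90 | P0:I, P1:M(90) | bus: BusRdX
[2] P1: store L3 := 2 | P0:I, P1:M(2) | bus: none
[3] P1: store L3 := 25 | P0:I, P1:M(25) | bus: none
[4] P1: store L3 := 79 | P0:I, P1:M(79) | bus: none
[5] P0: store L3 := 45 | P0:M(45), P1:I | bus: BusRdX,Flush
[6] P1: store L3 := 99 | P0:I, P1:M(99) | bus: BusRdX,Flush
[7] P1: load  L3 | P0:I, P1:M(99) | bus: none
[8] P1: store L3 := 30 | P0:I, P1:M(30) | bus: none
[9] P1: load  L3 | P0:I, P1:M(30) | bus: none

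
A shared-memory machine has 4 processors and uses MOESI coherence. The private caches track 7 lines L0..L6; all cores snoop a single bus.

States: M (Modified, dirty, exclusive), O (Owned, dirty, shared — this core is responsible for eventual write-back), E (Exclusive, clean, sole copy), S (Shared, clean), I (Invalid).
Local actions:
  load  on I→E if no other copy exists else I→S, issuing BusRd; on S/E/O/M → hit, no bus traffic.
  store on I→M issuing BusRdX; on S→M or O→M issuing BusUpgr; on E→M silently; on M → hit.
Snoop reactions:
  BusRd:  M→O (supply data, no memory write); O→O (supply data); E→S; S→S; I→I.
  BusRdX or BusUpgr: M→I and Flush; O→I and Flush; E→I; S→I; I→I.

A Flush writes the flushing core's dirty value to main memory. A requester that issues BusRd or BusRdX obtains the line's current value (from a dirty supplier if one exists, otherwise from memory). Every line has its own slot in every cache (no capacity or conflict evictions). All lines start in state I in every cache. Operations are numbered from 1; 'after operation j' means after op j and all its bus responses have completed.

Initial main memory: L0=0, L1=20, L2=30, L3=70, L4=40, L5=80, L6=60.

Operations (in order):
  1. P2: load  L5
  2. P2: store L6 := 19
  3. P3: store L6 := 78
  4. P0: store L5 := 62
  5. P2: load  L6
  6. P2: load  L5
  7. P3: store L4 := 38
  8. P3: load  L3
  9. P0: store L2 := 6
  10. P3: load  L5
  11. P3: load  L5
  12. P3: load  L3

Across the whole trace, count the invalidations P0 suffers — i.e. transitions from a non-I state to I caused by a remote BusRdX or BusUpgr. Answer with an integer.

1. P2: load  L5  bus=[BusRd]  L5: P0=I P1=I P2=E P3=I  mem[L5]=80
2. P2: store L6 := 19  bus=[BusRdX]  L6: P0=I P1=I P2=M P3=I  mem[L6]=60
3. P3: store L6 := 78  bus=[BusRdX,Flush]  L6: P0=I P1=I P2=I P3=M  mem[L6]=19
4. P0: store L5 := 62  bus=[BusRdX]  L5: P0=M P1=I P2=I P3=I  mem[L5]=80
5. P2: load  L6  bus=[BusRd]  L6: P0=I P1=I P2=S P3=O  mem[L6]=19
6. P2: load  L5  bus=[BusRd]  L5: P0=O P1=I P2=S P3=I  mem[L5]=80
7. P3: store L4 := 38  bus=[BusRdX]  L4: P0=I P1=I P2=I P3=M  mem[L4]=40
8. P3: load  L3  bus=[BusRd]  L3: P0=I P1=I P2=I P3=E  mem[L3]=70
9. P0: store L2 := 6  bus=[BusRdX]  L2: P0=M P1=I P2=I P3=I  mem[L2]=30
10. P3: load  L5  bus=[BusRd]  L5: P0=O P1=I P2=S P3=S  mem[L5]=80
11. P3: load  L5  bus=[-]  L5: P0=O P1=I P2=S P3=S  mem[L5]=80
12. P3: load  L3  bus=[-]  L3: P0=I P1=I P2=I P3=E  mem[L3]=70

invalidations = 0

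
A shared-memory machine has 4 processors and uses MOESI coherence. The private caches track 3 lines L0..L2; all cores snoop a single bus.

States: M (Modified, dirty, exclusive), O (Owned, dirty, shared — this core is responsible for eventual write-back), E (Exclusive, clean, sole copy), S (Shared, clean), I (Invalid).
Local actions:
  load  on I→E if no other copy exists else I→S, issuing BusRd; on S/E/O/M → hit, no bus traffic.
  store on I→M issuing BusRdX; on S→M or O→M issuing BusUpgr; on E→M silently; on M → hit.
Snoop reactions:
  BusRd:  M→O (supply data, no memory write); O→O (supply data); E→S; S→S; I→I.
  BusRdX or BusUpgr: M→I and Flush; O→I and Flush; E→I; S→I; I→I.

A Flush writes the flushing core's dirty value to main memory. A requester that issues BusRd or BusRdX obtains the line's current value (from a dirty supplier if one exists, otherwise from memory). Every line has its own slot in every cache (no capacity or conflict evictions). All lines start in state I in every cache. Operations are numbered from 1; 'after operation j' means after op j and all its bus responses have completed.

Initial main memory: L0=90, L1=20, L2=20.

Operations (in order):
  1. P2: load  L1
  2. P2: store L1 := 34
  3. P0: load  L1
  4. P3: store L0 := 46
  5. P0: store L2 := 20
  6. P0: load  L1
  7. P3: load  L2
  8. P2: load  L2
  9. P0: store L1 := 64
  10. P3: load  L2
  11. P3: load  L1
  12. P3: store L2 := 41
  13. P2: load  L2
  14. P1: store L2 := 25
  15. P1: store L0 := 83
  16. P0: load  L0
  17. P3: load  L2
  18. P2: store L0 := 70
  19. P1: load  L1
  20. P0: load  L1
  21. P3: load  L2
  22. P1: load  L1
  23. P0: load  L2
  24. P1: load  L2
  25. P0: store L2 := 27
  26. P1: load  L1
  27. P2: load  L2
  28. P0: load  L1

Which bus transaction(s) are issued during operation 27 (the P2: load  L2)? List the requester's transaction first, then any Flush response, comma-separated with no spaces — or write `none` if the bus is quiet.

  op1 P2: load  L1 → I/I/E/I on L1; bus BusRd; mem=20
  op2 P2: store L1 := 34 → I/I/M/I on L1; bus (none); mem=20
  op3 P0: load  L1 → S/I/O/I on L1; bus BusRd; mem=20
  op4 P3: store L0 := 46 → I/I/I/M on L0; bus BusRdX; mem=90
  op5 P0: store L2 := 20 → M/I/I/I on L2; bus BusRdX; mem=20
  op6 P0: load  L1 → S/I/O/I on L1; bus (none); mem=20
  op7 P3: load  L2 → O/I/I/S on L2; bus BusRd; mem=20
  op8 P2: load  L2 → O/I/S/S on L2; bus BusRd; mem=20
  op9 P0: store L1 := 64 → M/I/I/I on L1; bus BusUpgr Flush; mem=34
  op10 P3: load  L2 → O/I/S/S on L2; bus (none); mem=20
  op11 P3: load  L1 → O/I/I/S on L1; bus BusRd; mem=34
  op12 P3: store L2 := 41 → I/I/I/M on L2; bus BusUpgr Flush; mem=20
  op13 P2: load  L2 → I/I/S/O on L2; bus BusRd; mem=20
  op14 P1: store L2 := 25 → I/M/I/I on L2; bus BusRdX Flush; mem=41
  op15 P1: store L0 := 83 → I/M/I/I on L0; bus BusRdX Flush; mem=46
  op16 P0: load  L0 → S/O/I/I on L0; bus BusRd; mem=46
  op17 P3: load  L2 → I/O/I/S on L2; bus BusRd; mem=41
  op18 P2: store L0 := 70 → I/I/M/I on L0; bus BusRdX Flush; mem=83
  op19 P1: load  L1 → O/S/I/S on L1; bus BusRd; mem=34
  op20 P0: load  L1 → O/S/I/S on L1; bus (none); mem=34
  op21 P3: load  L2 → I/O/I/S on L2; bus (none); mem=41
  op22 P1: load  L1 → O/S/I/S on L1; bus (none); mem=34
  op23 P0: load  L2 → S/O/I/S on L2; bus BusRd; mem=41
  op24 P1: load  L2 → S/O/I/S on L2; bus (none); mem=41
  op25 P0: store L2 := 27 → M/I/I/I on L2; bus BusUpgr Flush; mem=25
  op26 P1: load  L1 → O/S/I/S on L1; bus (none); mem=34
  op27 P2: load  L2 → O/I/S/I on L2; bus BusRd; mem=25
  op28 P0: load  L1 → O/S/I/S on L1; bus (none); mem=34

bus = BusRd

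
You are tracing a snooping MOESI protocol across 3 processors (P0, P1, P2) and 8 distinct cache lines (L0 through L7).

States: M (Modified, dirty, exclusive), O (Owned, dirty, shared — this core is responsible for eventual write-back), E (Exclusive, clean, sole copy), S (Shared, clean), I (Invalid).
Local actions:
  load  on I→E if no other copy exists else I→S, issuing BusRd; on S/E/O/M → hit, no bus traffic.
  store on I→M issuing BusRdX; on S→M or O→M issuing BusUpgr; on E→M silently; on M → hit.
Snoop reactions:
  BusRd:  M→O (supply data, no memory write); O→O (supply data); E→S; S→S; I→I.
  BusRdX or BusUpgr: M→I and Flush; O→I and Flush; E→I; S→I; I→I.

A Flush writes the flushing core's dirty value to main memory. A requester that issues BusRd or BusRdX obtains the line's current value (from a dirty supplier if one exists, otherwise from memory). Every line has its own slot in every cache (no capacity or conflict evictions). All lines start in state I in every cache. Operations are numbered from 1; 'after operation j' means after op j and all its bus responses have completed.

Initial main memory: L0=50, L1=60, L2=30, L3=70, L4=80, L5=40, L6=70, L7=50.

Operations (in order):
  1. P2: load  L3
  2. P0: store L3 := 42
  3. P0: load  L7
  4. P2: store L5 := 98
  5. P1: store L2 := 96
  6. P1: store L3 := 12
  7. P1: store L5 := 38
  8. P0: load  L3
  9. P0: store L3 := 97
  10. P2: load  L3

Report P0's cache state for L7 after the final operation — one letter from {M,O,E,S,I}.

step 1: P2: load  L3  ⟶  IIE  (L3)  txn=BusRd  M[L3]=70
step 2: P0: store L3 := 42  ⟶  MII  (L3)  txn=BusRdX  M[L3]=70
step 3: P0: load  L7  ⟶  EII  (L7)  txn=BusRd  M[L7]=50
step 4: P2: store L5 := 98  ⟶  IIM  (L5)  txn=BusRdX  M[L5]=40
step 5: P1: store L2 := 96  ⟶  IMI  (L2)  txn=BusRdX  M[L2]=30
step 6: P1: store L3 := 12  ⟶  IMI  (L3)  txn=BusRdX+Flush  M[L3]=42
step 7: P1: store L5 := 38  ⟶  IMI  (L5)  txn=BusRdX+Flush  M[L5]=98
step 8: P0: load  L3  ⟶  SOI  (L3)  txn=BusRd  M[L3]=42
step 9: P0: store L3 := 97  ⟶  MII  (L3)  txn=BusUpgr+Flush  M[L3]=12
step 10: P2: load  L3  ⟶  OIS  (L3)  txn=BusRd  M[L3]=12

state = E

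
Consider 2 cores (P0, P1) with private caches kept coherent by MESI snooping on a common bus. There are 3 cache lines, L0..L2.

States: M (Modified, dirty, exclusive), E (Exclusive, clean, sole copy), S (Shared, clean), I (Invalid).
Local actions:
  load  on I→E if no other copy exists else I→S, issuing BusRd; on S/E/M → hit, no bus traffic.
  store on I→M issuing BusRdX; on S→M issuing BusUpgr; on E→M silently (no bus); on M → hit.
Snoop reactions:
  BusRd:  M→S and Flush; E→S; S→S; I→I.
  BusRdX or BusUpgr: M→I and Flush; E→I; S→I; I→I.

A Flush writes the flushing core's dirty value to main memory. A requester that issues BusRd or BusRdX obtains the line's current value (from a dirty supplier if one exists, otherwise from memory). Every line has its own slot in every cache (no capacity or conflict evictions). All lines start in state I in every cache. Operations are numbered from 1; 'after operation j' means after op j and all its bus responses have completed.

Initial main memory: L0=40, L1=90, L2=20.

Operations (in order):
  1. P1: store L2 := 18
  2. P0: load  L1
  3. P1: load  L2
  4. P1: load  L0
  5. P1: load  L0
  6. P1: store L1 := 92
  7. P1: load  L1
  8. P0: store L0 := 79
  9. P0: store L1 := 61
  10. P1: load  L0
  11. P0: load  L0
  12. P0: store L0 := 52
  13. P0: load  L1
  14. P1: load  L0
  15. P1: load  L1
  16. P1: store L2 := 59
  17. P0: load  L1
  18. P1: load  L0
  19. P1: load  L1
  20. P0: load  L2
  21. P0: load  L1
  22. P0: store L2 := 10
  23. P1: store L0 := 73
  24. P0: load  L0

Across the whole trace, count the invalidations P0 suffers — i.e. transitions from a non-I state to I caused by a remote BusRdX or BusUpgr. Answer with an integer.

step 1: P1: store L2 := 18  ⟶  IM  (L2)  txn=BusRdX  M[L2]=20
step 2: P0: load  L1  ⟶  EI  (L1)  txn=BusRd  M[L1]=90
step 3: P1: load  L2  ⟶  IM  (L2)  txn=∅  M[L2]=20
step 4: P1: load  L0  ⟶  IE  (L0)  txn=BusRd  M[L0]=40
step 5: P1: load  L0  ⟶  IE  (L0)  txn=∅  M[L0]=40
step 6: P1: store L1 := 92  ⟶  IM  (L1)  txn=BusRdX  M[L1]=90
step 7: P1: load  L1  ⟶  IM  (L1)  txn=∅  M[L1]=90
step 8: P0: store L0 := 79  ⟶  MI  (L0)  txn=BusRdX  M[L0]=40
step 9: P0: store L1 := 61  ⟶  MI  (L1)  txn=BusRdX+Flush  M[L1]=92
step 10: P1: load  L0  ⟶  SS  (L0)  txn=BusRd+Flush  M[L0]=79
step 11: P0: load  L0  ⟶  SS  (L0)  txn=∅  M[L0]=79
step 12: P0: store L0 := 52  ⟶  MI  (L0)  txn=BusUpgr  M[L0]=79
step 13: P0: load  L1  ⟶  MI  (L1)  txn=∅  M[L1]=92
step 14: P1: load  L0  ⟶  SS  (L0)  txn=BusRd+Flush  M[L0]=52
step 15: P1: load  L1  ⟶  SS  (L1)  txn=BusRd+Flush  M[L1]=61
step 16: P1: store L2 := 59  ⟶  IM  (L2)  txn=∅  M[L2]=20
step 17: P0: load  L1  ⟶  SS  (L1)  txn=∅  M[L1]=61
step 18: P1: load  L0  ⟶  SS  (L0)  txn=∅  M[L0]=52
step 19: P1: load  L1  ⟶  SS  (L1)  txn=∅  M[L1]=61
step 20: P0: load  L2  ⟶  SS  (L2)  txn=BusRd+Flush  M[L2]=59
step 21: P0: load  L1  ⟶  SS  (L1)  txn=∅  M[L1]=61
step 22: P0: store L2 := 10  ⟶  MI  (L2)  txn=BusUpgr  M[L2]=59
step 23: P1: store L0 := 73  ⟶  IM  (L0)  txn=BusUpgr  M[L0]=52
step 24: P0: load  L0  ⟶  SS  (L0)  txn=BusRd+Flush  M[L0]=73

invalidations = 2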